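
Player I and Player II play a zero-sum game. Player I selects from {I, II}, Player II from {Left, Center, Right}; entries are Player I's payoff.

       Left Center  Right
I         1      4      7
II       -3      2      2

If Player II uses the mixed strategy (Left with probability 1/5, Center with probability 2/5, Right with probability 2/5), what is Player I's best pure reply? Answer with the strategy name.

I

Expected payoff of I: (1/5)·1 + (2/5)·4 + (2/5)·7 = 23/5.
Expected payoff of II: (1/5)·(-3) + (2/5)·2 + (2/5)·2 = 1.
The largest is 23/5, so Player I's best response is I.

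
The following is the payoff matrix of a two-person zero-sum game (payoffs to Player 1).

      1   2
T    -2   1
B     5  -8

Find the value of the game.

Row minima: T → -2, B → -8; maximin = -2.
Column maxima: 1 → 5, 2 → 1; minimax = 1.
-2 ≠ 1, so there is no saddle point; optimal play is mixed.
Let Player 1 play T with probability p. Expected payoff against 1: (-2)p + 5(1−p) = −7p + 5; against 2: 1p + (-8)(1−p) = 9p − 8.
Setting these equal: −7p + 5 = 9p − 8 ⇒ −16p = -13 ⇒ p = 13/16, and the value is (-7)·(13/16) + 5 = -11/16.
For Player 2: with q = P(1), equating T's and B's payoffs gives −3q + 1 = 13q − 8 ⇒ q = 9/16.

-11/16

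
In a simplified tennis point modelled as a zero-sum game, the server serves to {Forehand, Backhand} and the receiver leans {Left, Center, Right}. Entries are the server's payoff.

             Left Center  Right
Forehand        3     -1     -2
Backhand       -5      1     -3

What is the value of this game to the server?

Row minima: Forehand → -2, Backhand → -5; maximin = -2.
Column maxima: Left → 3, Center → 1, Right → -2; minimax = -2.
Since maximin = minimax = -2, there is a saddle point and the value is -2.

-2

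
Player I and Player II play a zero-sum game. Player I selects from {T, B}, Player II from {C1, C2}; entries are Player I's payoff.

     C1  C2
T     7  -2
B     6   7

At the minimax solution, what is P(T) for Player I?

1/10

Row minima: T → -2, B → 6; maximin = 6.
Column maxima: C1 → 7, C2 → 7; minimax = 7.
6 ≠ 7, so there is no saddle point; optimal play is mixed.
Let Player I play T with probability p. Expected payoff against C1: 7p + 6(1−p) = p + 6; against C2: (-2)p + 7(1−p) = −9p + 7.
Setting these equal: p + 6 = −9p + 7 ⇒ 10p = 1 ⇒ p = 1/10, and the value is (1)·(1/10) + 6 = 61/10.
For Player II: with q = P(C1), equating T's and B's payoffs gives 9q − 2 = −q + 7 ⇒ q = 9/10.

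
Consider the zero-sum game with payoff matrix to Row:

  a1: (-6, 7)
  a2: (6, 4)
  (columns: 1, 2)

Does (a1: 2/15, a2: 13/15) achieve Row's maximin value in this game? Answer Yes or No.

Against 1 this mix gives (2/15)·(-6) + (13/15)·6 = 22/5.
Against 2 this mix gives (2/15)·7 + (13/15)·4 = 22/5.
All of Column's active replies (1, 2) yield 22/5, and no column does worse for Row. The mix makes Column indifferent and guarantees 22/5, so it is optimal.

Yes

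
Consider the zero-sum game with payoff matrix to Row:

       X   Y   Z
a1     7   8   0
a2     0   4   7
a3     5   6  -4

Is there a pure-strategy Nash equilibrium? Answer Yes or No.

No

Row minima: a1 → 0, a2 → 0, a3 → -4; maximin = 0.
Column maxima: X → 7, Y → 8, Z → 7; minimax = 7.
0 ≠ 7, so no pure-strategy equilibrium exists.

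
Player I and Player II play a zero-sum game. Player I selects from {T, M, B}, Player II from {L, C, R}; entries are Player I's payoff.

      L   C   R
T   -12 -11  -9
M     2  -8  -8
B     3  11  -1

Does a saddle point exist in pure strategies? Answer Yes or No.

Row minima: T → -12, M → -8, B → -1; maximin = -1.
Column maxima: L → 3, C → 11, R → -1; minimax = -1.
maximin = minimax = -1, so a saddle point exists.

Yes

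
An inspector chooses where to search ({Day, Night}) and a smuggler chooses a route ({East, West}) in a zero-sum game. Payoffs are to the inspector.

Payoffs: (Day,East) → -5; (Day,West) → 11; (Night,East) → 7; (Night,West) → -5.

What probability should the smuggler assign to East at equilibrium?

Row minima: Day → -5, Night → -5; maximin = -5.
Column maxima: East → 7, West → 11; minimax = 7.
-5 ≠ 7, so there is no saddle point; optimal play is mixed.
Let the inspector play Day with probability p. Expected payoff against East: (-5)p + 7(1−p) = −12p + 7; against West: 11p + (-5)(1−p) = 16p − 5.
Setting these equal: −12p + 7 = 16p − 5 ⇒ −28p = -12 ⇒ p = 3/7, and the value is (-12)·(3/7) + 7 = 13/7.
For the smuggler: with q = P(East), equating Day's and Night's payoffs gives −16q + 11 = 12q − 5 ⇒ q = 4/7.

4/7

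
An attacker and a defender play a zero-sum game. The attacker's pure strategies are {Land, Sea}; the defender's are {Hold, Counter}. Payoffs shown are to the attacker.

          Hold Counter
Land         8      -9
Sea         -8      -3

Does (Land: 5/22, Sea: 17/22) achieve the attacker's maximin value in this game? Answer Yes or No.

Against Hold this mix gives (5/22)·8 + (17/22)·(-8) = -48/11.
Against Counter this mix gives (5/22)·(-9) + (17/22)·(-3) = -48/11.
All of the defender's active replies (Hold, Counter) yield -48/11, and no column does worse for the attacker. The mix makes the defender indifferent and guarantees -48/11, so it is optimal.

Yes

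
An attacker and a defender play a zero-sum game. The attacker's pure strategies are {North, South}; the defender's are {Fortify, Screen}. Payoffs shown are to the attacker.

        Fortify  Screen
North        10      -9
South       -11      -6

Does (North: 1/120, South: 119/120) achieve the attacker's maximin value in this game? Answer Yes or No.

Against Fortify this mix gives (1/120)·10 + (119/120)·(-11) = -433/40.
Against Screen this mix gives (1/120)·(-9) + (119/120)·(-6) = -241/40.
The defender will play Fortify, holding the attacker to -433/40. Shifting weight toward the row that does better against Fortify would raise this floor (the equalizing mix achieves -53/8 against both Fortify and Screen), so the proposed strategy is not optimal.

No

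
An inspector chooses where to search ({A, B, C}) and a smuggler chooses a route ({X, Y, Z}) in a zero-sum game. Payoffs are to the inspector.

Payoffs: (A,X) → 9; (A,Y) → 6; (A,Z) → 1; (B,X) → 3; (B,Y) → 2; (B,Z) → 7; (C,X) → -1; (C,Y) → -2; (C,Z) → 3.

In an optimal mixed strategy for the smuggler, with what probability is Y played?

3/5

Row minima: A → 1, B → 2, C → -2; maximin = 2.
Column maxima: X → 9, Y → 6, Z → 7; minimax = 6.
2 ≠ 6, so there is no saddle point; optimal play is mixed.
C is strictly dominated by B, so the inspector never plays it.
X is strictly dominated by Y (it gives the inspector strictly more in every row), so the smuggler never plays it.
On the remaining 2×2 (A, B vs Y, Z):
Let the inspector play A with probability p. Expected payoff against Y: 6p + 2(1−p) = 4p + 2; against Z: 1p + 7(1−p) = −6p + 7.
Setting these equal: 4p + 2 = −6p + 7 ⇒ 10p = 5 ⇒ p = 1/2, and the value is (4)·(1/2) + 2 = 4.
For the smuggler: with q = P(Y), equating A's and B's payoffs gives 5q + 1 = −5q + 7 ⇒ q = 3/5.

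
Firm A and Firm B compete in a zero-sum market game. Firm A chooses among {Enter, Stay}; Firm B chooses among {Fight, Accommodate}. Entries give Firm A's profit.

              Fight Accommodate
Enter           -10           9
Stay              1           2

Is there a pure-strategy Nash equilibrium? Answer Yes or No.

Row minima: Enter → -10, Stay → 1; maximin = 1.
Column maxima: Fight → 1, Accommodate → 9; minimax = 1.
maximin = minimax = 1, so a saddle point exists.

Yes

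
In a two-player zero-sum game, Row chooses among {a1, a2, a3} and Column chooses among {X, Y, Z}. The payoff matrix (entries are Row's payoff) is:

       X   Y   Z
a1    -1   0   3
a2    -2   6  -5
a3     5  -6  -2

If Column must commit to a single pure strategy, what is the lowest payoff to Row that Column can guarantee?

Column maxima: X → 5, Y → 6, Z → 3.
The smallest of these is 3.

3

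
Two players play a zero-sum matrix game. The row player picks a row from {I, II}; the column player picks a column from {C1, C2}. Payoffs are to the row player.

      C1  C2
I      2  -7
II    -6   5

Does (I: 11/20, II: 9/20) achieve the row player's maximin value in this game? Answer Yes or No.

Yes

Against C1 this mix gives (11/20)·2 + (9/20)·(-6) = -8/5.
Against C2 this mix gives (11/20)·(-7) + (9/20)·5 = -8/5.
All of the column player's active replies (C1, C2) yield -8/5, and no column does worse for the row player. The mix makes the column player indifferent and guarantees -8/5, so it is optimal.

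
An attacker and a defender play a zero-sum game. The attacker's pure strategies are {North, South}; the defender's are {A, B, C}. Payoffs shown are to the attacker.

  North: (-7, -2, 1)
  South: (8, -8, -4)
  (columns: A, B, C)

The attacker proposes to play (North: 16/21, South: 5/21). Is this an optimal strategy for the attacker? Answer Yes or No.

Against A this mix gives (16/21)·(-7) + (5/21)·8 = -24/7.
Against B this mix gives (16/21)·(-2) + (5/21)·(-8) = -24/7.
Against C this mix gives (16/21)·1 + (5/21)·(-4) = -4/21.
All of the defender's active replies (A, B) yield -24/7, and no column does worse for the attacker. The mix makes the defender indifferent and guarantees -24/7, so it is optimal.

Yes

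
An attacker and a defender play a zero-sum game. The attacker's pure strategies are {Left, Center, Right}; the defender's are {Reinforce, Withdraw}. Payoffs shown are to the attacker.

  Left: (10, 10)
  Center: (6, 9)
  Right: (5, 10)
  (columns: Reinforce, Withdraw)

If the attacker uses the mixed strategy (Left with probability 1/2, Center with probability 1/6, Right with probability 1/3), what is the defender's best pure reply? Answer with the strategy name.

Reinforce

If the defender plays Reinforce, the attacker's expected payoff is (1/2)·10 + (1/6)·6 + (1/3)·5 = 23/3.
If the defender plays Withdraw, the attacker's expected payoff is (1/2)·10 + (1/6)·9 + (1/3)·10 = 59/6.
The defender minimizes the attacker's payoff; the smallest is 23/3, so the best response is Reinforce.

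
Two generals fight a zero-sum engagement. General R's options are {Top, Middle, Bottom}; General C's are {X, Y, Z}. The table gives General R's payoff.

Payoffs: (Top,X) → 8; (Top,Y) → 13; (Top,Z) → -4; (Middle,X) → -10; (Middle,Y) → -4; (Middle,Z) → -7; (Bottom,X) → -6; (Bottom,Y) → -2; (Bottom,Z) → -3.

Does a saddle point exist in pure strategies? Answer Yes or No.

No

Row minima: Top → -4, Middle → -10, Bottom → -6; maximin = -4.
Column maxima: X → 8, Y → 13, Z → -3; minimax = -3.
-4 ≠ -3, so no pure-strategy equilibrium exists.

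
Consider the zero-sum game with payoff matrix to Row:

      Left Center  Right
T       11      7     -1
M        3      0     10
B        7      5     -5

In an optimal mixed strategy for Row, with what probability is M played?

4/9

Row minima: T → -1, M → 0, B → -5; maximin = 0.
Column maxima: Left → 11, Center → 7, Right → 10; minimax = 7.
0 ≠ 7, so there is no saddle point; optimal play is mixed.
B is strictly dominated by T, so Row never plays it.
Left is strictly dominated by Center (it gives Row strictly more in every row), so Column never plays it.
On the remaining 2×2 (T, M vs Center, Right):
Let Row play T with probability p. Expected payoff against Center: 7p + 0(1−p) = 7p; against Right: (-1)p + 10(1−p) = −11p + 10.
Setting these equal: 7p = −11p + 10 ⇒ 18p = 10 ⇒ p = 5/9, and the value is (7)·(5/9) = 35/9.
For Column: with q = P(Center), equating T's and M's payoffs gives 8q − 1 = −10q + 10 ⇒ q = 11/18.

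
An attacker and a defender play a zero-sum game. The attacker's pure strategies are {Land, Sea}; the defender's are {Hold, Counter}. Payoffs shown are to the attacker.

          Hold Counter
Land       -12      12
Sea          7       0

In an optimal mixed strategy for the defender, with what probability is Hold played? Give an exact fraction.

12/31

Row minima: Land → -12, Sea → 0; maximin = 0.
Column maxima: Hold → 7, Counter → 12; minimax = 7.
0 ≠ 7, so there is no saddle point; optimal play is mixed.
Let the attacker play Land with probability p. Expected payoff against Hold: (-12)p + 7(1−p) = −19p + 7; against Counter: 12p + 0(1−p) = 12p.
Setting these equal: −19p + 7 = 12p ⇒ −31p = -7 ⇒ p = 7/31, and the value is (-19)·(7/31) + 7 = 84/31.
For the defender: with q = P(Hold), equating Land's and Sea's payoffs gives −24q + 12 = 7q ⇒ q = 12/31.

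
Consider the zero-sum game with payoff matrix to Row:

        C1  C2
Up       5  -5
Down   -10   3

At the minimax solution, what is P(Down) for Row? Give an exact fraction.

Row minima: Up → -5, Down → -10; maximin = -5.
Column maxima: C1 → 5, C2 → 3; minimax = 3.
-5 ≠ 3, so there is no saddle point; optimal play is mixed.
Let Row play Up with probability p. Expected payoff against C1: 5p + (-10)(1−p) = 15p − 10; against C2: (-5)p + 3(1−p) = −8p + 3.
Setting these equal: 15p − 10 = −8p + 3 ⇒ 23p = 13 ⇒ p = 13/23, and the value is (15)·(13/23) − 10 = -35/23.
For Column: with q = P(C1), equating Up's and Down's payoffs gives 10q − 5 = −13q + 3 ⇒ q = 8/23.

10/23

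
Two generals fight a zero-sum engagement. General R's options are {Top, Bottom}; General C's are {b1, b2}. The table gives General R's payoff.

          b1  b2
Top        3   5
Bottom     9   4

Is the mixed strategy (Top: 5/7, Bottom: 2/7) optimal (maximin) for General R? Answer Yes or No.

Against b1 this mix gives (5/7)·3 + (2/7)·9 = 33/7.
Against b2 this mix gives (5/7)·5 + (2/7)·4 = 33/7.
All of General C's active replies (b1, b2) yield 33/7, and no column does worse for General R. The mix makes General C indifferent and guarantees 33/7, so it is optimal.

Yes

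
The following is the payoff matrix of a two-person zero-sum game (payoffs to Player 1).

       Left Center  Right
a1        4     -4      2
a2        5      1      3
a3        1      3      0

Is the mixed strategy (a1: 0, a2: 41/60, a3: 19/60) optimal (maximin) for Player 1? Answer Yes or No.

Against Left this mix gives (41/60)·5 + (19/60)·1 = 56/15.
Against Center this mix gives (41/60)·1 + (19/60)·3 = 49/30.
Against Right this mix gives (41/60)·3 + (19/60)·0 = 41/20.
Player 2 will play Center, holding Player 1 to 49/30. Shifting weight toward the row that does better against Center would raise this floor (the equalizing mix achieves 9/5 against both Center and Right), so the proposed strategy is not optimal.

No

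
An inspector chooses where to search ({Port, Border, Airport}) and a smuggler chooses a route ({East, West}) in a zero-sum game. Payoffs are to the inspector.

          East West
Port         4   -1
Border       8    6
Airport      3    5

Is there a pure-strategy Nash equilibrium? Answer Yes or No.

Yes

Row minima: Port → -1, Border → 6, Airport → 3; maximin = 6.
Column maxima: East → 8, West → 6; minimax = 6.
maximin = minimax = 6, so a saddle point exists.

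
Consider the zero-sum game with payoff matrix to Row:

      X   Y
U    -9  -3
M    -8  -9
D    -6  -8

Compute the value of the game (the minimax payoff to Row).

-27/4

Row minima: U → -9, M → -9, D → -8; maximin = -8.
Column maxima: X → -6, Y → -3; minimax = -6.
-8 ≠ -6, so there is no saddle point; optimal play is mixed.
M is strictly dominated by D, so Row never plays it.
On the remaining 2×2 (U, D vs X, Y):
Let Row play U with probability p. Expected payoff against X: (-9)p + (-6)(1−p) = −3p − 6; against Y: (-3)p + (-8)(1−p) = 5p − 8.
Setting these equal: −3p − 6 = 5p − 8 ⇒ −8p = -2 ⇒ p = 1/4, and the value is (-3)·(1/4) − 6 = -27/4.
For Column: with q = P(X), equating U's and D's payoffs gives −6q − 3 = 2q − 8 ⇒ q = 5/8.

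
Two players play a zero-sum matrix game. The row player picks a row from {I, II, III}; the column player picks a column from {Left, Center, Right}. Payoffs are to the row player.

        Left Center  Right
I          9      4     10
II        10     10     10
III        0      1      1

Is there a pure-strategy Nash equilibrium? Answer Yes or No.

Yes

Row minima: I → 4, II → 10, III → 0; maximin = 10.
Column maxima: Left → 10, Center → 10, Right → 10; minimax = 10.
maximin = minimax = 10, so a saddle point exists.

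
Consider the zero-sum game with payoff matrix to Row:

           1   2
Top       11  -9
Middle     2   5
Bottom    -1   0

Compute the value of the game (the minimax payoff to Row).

Row minima: Top → -9, Middle → 2, Bottom → -1; maximin = 2.
Column maxima: 1 → 11, 2 → 5; minimax = 5.
2 ≠ 5, so there is no saddle point; optimal play is mixed.
Bottom is strictly dominated by Middle, so Row never plays it.
On the remaining 2×2 (Top, Middle vs 1, 2):
Let Row play Top with probability p. Expected payoff against 1: 11p + 2(1−p) = 9p + 2; against 2: (-9)p + 5(1−p) = −14p + 5.
Setting these equal: 9p + 2 = −14p + 5 ⇒ 23p = 3 ⇒ p = 3/23, and the value is (9)·(3/23) + 2 = 73/23.
For Column: with q = P(1), equating Top's and Middle's payoffs gives 20q − 9 = −3q + 5 ⇒ q = 14/23.

73/23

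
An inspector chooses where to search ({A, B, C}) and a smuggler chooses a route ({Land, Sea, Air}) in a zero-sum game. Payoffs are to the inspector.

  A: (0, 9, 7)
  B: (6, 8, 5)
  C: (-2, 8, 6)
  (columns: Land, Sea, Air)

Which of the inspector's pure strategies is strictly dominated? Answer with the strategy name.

A gives a strictly higher payoff than C against every column: 0 > -2, 9 > 8, 7 > 6.
So C is strictly dominated and the inspector never plays it.

C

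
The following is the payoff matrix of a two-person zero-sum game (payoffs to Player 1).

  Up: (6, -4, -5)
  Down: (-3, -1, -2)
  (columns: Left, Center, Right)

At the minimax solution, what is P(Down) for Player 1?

11/12

Row minima: Up → -5, Down → -3; maximin = -3.
Column maxima: Left → 6, Center → -1, Right → -2; minimax = -2.
-3 ≠ -2, so there is no saddle point; optimal play is mixed.
Center is strictly dominated by Right (it gives Player 1 strictly more in every row), so Player 2 never plays it.
On the remaining 2×2 (Up, Down vs Left, Right):
Let Player 1 play Up with probability p. Expected payoff against Left: 6p + (-3)(1−p) = 9p − 3; against Right: (-5)p + (-2)(1−p) = −3p − 2.
Setting these equal: 9p − 3 = −3p − 2 ⇒ 12p = 1 ⇒ p = 1/12, and the value is (9)·(1/12) − 3 = -9/4.
For Player 2: with q = P(Left), equating Up's and Down's payoffs gives 11q − 5 = −q − 2 ⇒ q = 1/4.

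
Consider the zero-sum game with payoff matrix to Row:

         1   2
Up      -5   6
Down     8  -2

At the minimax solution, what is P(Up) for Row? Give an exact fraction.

Row minima: Up → -5, Down → -2; maximin = -2.
Column maxima: 1 → 8, 2 → 6; minimax = 6.
-2 ≠ 6, so there is no saddle point; optimal play is mixed.
Let Row play Up with probability p. Expected payoff against 1: (-5)p + 8(1−p) = −13p + 8; against 2: 6p + (-2)(1−p) = 8p − 2.
Setting these equal: −13p + 8 = 8p − 2 ⇒ −21p = -10 ⇒ p = 10/21, and the value is (-13)·(10/21) + 8 = 38/21.
For Column: with q = P(1), equating Up's and Down's payoffs gives −11q + 6 = 10q − 2 ⇒ q = 8/21.

10/21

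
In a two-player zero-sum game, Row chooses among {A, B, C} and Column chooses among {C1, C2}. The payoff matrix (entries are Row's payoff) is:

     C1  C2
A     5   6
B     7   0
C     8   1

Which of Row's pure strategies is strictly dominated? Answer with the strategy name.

C gives a strictly higher payoff than B against every column: 8 > 7, 1 > 0.
So B is strictly dominated and Row never plays it.

B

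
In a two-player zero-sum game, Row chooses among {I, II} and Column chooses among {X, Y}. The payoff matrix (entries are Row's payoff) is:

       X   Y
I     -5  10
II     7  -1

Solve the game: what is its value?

65/23

Row minima: I → -5, II → -1; maximin = -1.
Column maxima: X → 7, Y → 10; minimax = 7.
-1 ≠ 7, so there is no saddle point; optimal play is mixed.
Let Row play I with probability p. Expected payoff against X: (-5)p + 7(1−p) = −12p + 7; against Y: 10p + (-1)(1−p) = 11p − 1.
Setting these equal: −12p + 7 = 11p − 1 ⇒ −23p = -8 ⇒ p = 8/23, and the value is (-12)·(8/23) + 7 = 65/23.
For Column: with q = P(X), equating I's and II's payoffs gives −15q + 10 = 8q − 1 ⇒ q = 11/23.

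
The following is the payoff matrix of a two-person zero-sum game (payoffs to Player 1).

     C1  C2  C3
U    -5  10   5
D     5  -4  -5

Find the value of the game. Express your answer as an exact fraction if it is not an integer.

Row minima: U → -5, D → -5; maximin = -5.
Column maxima: C1 → 5, C2 → 10, C3 → 5; minimax = 5.
-5 ≠ 5, so there is no saddle point; optimal play is mixed.
C2 is strictly dominated by C3 (it gives Player 1 strictly more in every row), so Player 2 never plays it.
On the remaining 2×2 (U, D vs C1, C3):
Let Player 1 play U with probability p. Expected payoff against C1: (-5)p + 5(1−p) = −10p + 5; against C3: 5p + (-5)(1−p) = 10p − 5.
Setting these equal: −10p + 5 = 10p − 5 ⇒ −20p = -10 ⇒ p = 1/2, and the value is (-10)·(1/2) + 5 = 0.
For Player 2: with q = P(C1), equating U's and D's payoffs gives −10q + 5 = 10q − 5 ⇒ q = 1/2.

0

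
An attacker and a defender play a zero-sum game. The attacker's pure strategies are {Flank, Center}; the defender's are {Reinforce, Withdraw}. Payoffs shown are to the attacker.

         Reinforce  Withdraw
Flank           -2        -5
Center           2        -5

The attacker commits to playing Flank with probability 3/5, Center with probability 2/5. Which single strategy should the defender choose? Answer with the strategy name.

If the defender plays Reinforce, the attacker's expected payoff is (3/5)·(-2) + (2/5)·2 = -2/5.
If the defender plays Withdraw, the attacker's expected payoff is (3/5)·(-5) + (2/5)·(-5) = -5.
The defender minimizes the attacker's payoff; the smallest is -5, so the best response is Withdraw.

Withdraw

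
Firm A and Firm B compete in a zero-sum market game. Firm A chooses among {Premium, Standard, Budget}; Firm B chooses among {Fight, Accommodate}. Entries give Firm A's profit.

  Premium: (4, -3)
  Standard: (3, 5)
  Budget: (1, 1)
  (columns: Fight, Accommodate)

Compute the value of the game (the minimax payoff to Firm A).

Row minima: Premium → -3, Standard → 3, Budget → 1; maximin = 3.
Column maxima: Fight → 4, Accommodate → 5; minimax = 4.
3 ≠ 4, so there is no saddle point; optimal play is mixed.
Budget is strictly dominated by Standard, so Firm A never plays it.
On the remaining 2×2 (Premium, Standard vs Fight, Accommodate):
Let Firm A play Premium with probability p. Expected payoff against Fight: 4p + 3(1−p) = p + 3; against Accommodate: (-3)p + 5(1−p) = −8p + 5.
Setting these equal: p + 3 = −8p + 5 ⇒ 9p = 2 ⇒ p = 2/9, and the value is (1)·(2/9) + 3 = 29/9.
For Firm B: with q = P(Fight), equating Premium's and Standard's payoffs gives 7q − 3 = −2q + 5 ⇒ q = 8/9.

29/9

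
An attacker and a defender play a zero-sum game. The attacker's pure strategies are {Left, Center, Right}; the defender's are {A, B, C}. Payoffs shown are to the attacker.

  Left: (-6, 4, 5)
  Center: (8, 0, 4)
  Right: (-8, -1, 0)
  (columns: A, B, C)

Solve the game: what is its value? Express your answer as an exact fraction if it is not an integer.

Row minima: Left → -6, Center → 0, Right → -8; maximin = 0.
Column maxima: A → 8, B → 4, C → 5; minimax = 4.
0 ≠ 4, so there is no saddle point; optimal play is mixed.
Right is strictly dominated by Left, so the attacker never plays it.
C is strictly dominated by B (it gives the attacker strictly more in every row), so the defender never plays it.
On the remaining 2×2 (Left, Center vs A, B):
Let the attacker play Left with probability p. Expected payoff against A: (-6)p + 8(1−p) = −14p + 8; against B: 4p + 0(1−p) = 4p.
Setting these equal: −14p + 8 = 4p ⇒ −18p = -8 ⇒ p = 4/9, and the value is (-14)·(4/9) + 8 = 16/9.
For the defender: with q = P(A), equating Left's and Center's payoffs gives −10q + 4 = 8q ⇒ q = 2/9.

16/9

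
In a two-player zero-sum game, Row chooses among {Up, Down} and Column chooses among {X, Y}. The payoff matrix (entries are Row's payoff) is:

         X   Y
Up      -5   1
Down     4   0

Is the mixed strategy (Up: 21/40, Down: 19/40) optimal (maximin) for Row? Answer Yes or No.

Against X this mix gives (21/40)·(-5) + (19/40)·4 = -29/40.
Against Y this mix gives (21/40)·1 + (19/40)·0 = 21/40.
Column will play X, holding Row to -29/40. Shifting weight toward the row that does better against X would raise this floor (the equalizing mix achieves 2/5 against both X and Y), so the proposed strategy is not optimal.

No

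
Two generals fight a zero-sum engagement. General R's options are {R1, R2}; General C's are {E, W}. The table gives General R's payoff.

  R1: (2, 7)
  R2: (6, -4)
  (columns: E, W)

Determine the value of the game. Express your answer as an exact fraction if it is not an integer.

Row minima: R1 → 2, R2 → -4; maximin = 2.
Column maxima: E → 6, W → 7; minimax = 6.
2 ≠ 6, so there is no saddle point; optimal play is mixed.
Let General R play R1 with probability p. Expected payoff against E: 2p + 6(1−p) = −4p + 6; against W: 7p + (-4)(1−p) = 11p − 4.
Setting these equal: −4p + 6 = 11p − 4 ⇒ −15p = -10 ⇒ p = 2/3, and the value is (-4)·(2/3) + 6 = 10/3.
For General C: with q = P(E), equating R1's and R2's payoffs gives −5q + 7 = 10q − 4 ⇒ q = 11/15.

10/3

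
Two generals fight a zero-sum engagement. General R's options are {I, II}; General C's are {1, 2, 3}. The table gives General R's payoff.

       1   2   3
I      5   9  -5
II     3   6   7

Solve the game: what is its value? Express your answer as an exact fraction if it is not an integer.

25/7

Row minima: I → -5, II → 3; maximin = 3.
Column maxima: 1 → 5, 2 → 9, 3 → 7; minimax = 5.
3 ≠ 5, so there is no saddle point; optimal play is mixed.
2 is strictly dominated by 1 (it gives General R strictly more in every row), so General C never plays it.
On the remaining 2×2 (I, II vs 1, 3):
Let General R play I with probability p. Expected payoff against 1: 5p + 3(1−p) = 2p + 3; against 3: (-5)p + 7(1−p) = −12p + 7.
Setting these equal: 2p + 3 = −12p + 7 ⇒ 14p = 4 ⇒ p = 2/7, and the value is (2)·(2/7) + 3 = 25/7.
For General C: with q = P(1), equating I's and II's payoffs gives 10q − 5 = −4q + 7 ⇒ q = 6/7.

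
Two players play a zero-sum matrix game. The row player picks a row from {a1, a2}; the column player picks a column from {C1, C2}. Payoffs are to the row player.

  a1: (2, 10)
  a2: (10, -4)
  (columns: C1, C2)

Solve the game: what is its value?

Row minima: a1 → 2, a2 → -4; maximin = 2.
Column maxima: C1 → 10, C2 → 10; minimax = 10.
2 ≠ 10, so there is no saddle point; optimal play is mixed.
Let the row player play a1 with probability p. Expected payoff against C1: 2p + 10(1−p) = −8p + 10; against C2: 10p + (-4)(1−p) = 14p − 4.
Setting these equal: −8p + 10 = 14p − 4 ⇒ −22p = -14 ⇒ p = 7/11, and the value is (-8)·(7/11) + 10 = 54/11.
For the column player: with q = P(C1), equating a1's and a2's payoffs gives −8q + 10 = 14q − 4 ⇒ q = 7/11.

54/11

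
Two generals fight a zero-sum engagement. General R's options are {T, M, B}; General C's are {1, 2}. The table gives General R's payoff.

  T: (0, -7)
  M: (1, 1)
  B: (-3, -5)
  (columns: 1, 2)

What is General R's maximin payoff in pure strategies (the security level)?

1

Row minima: T → -7, M → 1, B → -5.
The best of these is 1.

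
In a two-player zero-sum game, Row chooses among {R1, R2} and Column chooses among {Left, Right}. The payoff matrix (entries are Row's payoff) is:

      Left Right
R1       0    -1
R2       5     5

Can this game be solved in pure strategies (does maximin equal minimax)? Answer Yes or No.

Yes

Row minima: R1 → -1, R2 → 5; maximin = 5.
Column maxima: Left → 5, Right → 5; minimax = 5.
maximin = minimax = 5, so a saddle point exists.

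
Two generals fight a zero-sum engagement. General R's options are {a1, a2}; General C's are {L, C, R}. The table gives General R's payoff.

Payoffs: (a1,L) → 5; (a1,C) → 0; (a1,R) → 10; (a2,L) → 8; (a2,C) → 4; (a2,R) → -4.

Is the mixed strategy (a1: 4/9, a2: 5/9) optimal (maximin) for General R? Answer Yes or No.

Against L this mix gives (4/9)·5 + (5/9)·8 = 20/3.
Against C this mix gives (4/9)·0 + (5/9)·4 = 20/9.
Against R this mix gives (4/9)·10 + (5/9)·(-4) = 20/9.
All of General C's active replies (C, R) yield 20/9, and no column does worse for General R. The mix makes General C indifferent and guarantees 20/9, so it is optimal.

Yes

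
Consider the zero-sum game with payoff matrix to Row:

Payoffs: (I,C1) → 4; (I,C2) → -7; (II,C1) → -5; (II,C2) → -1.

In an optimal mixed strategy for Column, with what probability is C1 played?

Row minima: I → -7, II → -5; maximin = -5.
Column maxima: C1 → 4, C2 → -1; minimax = -1.
-5 ≠ -1, so there is no saddle point; optimal play is mixed.
Let Row play I with probability p. Expected payoff against C1: 4p + (-5)(1−p) = 9p − 5; against C2: (-7)p + (-1)(1−p) = −6p − 1.
Setting these equal: 9p − 5 = −6p − 1 ⇒ 15p = 4 ⇒ p = 4/15, and the value is (9)·(4/15) − 5 = -13/5.
For Column: with q = P(C1), equating I's and II's payoffs gives 11q − 7 = −4q − 1 ⇒ q = 2/5.

2/5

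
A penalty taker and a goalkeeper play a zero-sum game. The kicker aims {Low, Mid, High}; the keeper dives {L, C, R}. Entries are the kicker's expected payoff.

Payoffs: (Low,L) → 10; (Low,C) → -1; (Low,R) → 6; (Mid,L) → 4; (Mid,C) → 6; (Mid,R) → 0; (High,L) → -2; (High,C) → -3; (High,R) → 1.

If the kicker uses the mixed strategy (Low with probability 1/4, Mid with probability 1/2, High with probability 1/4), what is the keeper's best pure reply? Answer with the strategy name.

If the keeper plays L, the kicker's expected payoff is (1/4)·10 + (1/2)·4 + (1/4)·(-2) = 4.
If the keeper plays C, the kicker's expected payoff is (1/4)·(-1) + (1/2)·6 + (1/4)·(-3) = 2.
If the keeper plays R, the kicker's expected payoff is (1/4)·6 + (1/2)·0 + (1/4)·1 = 7/4.
The keeper minimizes the kicker's payoff; the smallest is 7/4, so the best response is R.

R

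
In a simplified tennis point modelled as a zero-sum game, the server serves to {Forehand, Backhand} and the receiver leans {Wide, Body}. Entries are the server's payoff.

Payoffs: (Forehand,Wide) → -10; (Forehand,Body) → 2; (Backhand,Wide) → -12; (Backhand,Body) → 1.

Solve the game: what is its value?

-10

Row minima: Forehand → -10, Backhand → -12; maximin = -10.
Column maxima: Wide → -10, Body → 2; minimax = -10.
Since maximin = minimax = -10, there is a saddle point and the value is -10.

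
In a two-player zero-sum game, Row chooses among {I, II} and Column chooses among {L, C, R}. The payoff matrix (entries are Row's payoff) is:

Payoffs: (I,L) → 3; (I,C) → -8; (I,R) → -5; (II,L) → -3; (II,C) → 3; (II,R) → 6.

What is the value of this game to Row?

Row minima: I → -8, II → -3; maximin = -3.
Column maxima: L → 3, C → 3, R → 6; minimax = 3.
-3 ≠ 3, so there is no saddle point; optimal play is mixed.
R is strictly dominated by C (it gives Row strictly more in every row), so Column never plays it.
On the remaining 2×2 (I, II vs L, C):
Let Row play I with probability p. Expected payoff against L: 3p + (-3)(1−p) = 6p − 3; against C: (-8)p + 3(1−p) = −11p + 3.
Setting these equal: 6p − 3 = −11p + 3 ⇒ 17p = 6 ⇒ p = 6/17, and the value is (6)·(6/17) − 3 = -15/17.
For Column: with q = P(L), equating I's and II's payoffs gives 11q − 8 = −6q + 3 ⇒ q = 11/17.

-15/17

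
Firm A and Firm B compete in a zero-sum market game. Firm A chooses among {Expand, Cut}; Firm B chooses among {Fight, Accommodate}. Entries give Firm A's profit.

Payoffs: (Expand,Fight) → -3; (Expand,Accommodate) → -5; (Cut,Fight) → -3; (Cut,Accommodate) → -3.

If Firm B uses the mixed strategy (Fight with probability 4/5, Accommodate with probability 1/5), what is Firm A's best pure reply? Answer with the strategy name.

Expected payoff of Expand: (4/5)·(-3) + (1/5)·(-5) = -17/5.
Expected payoff of Cut: (4/5)·(-3) + (1/5)·(-3) = -3.
The largest is -3, so Firm A's best response is Cut.

Cut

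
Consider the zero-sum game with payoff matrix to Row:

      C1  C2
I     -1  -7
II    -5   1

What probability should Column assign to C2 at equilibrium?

1/3

Row minima: I → -7, II → -5; maximin = -5.
Column maxima: C1 → -1, C2 → 1; minimax = -1.
-5 ≠ -1, so there is no saddle point; optimal play is mixed.
Let Row play I with probability p. Expected payoff against C1: (-1)p + (-5)(1−p) = 4p − 5; against C2: (-7)p + 1(1−p) = −8p + 1.
Setting these equal: 4p − 5 = −8p + 1 ⇒ 12p = 6 ⇒ p = 1/2, and the value is (4)·(1/2) − 5 = -3.
For Column: with q = P(C1), equating I's and II's payoffs gives 6q − 7 = −6q + 1 ⇒ q = 2/3.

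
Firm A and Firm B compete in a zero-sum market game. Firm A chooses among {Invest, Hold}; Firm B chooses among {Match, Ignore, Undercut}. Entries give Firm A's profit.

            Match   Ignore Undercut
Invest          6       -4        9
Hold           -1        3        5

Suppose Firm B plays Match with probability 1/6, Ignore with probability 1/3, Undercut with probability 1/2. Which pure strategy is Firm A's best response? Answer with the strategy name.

Invest

Expected payoff of Invest: (1/6)·6 + (1/3)·(-4) + (1/2)·9 = 25/6.
Expected payoff of Hold: (1/6)·(-1) + (1/3)·3 + (1/2)·5 = 10/3.
The largest is 25/6, so Firm A's best response is Invest.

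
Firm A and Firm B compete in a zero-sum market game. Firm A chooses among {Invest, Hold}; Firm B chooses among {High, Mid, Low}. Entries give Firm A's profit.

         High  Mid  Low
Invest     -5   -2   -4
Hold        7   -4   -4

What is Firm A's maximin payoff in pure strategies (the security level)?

-4

Row minima: Invest → -5, Hold → -4.
The best of these is -4.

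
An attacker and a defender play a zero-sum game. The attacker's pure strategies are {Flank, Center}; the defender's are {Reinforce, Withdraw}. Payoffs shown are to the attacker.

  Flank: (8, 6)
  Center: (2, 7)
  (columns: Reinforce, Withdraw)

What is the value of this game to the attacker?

44/7

Row minima: Flank → 6, Center → 2; maximin = 6.
Column maxima: Reinforce → 8, Withdraw → 7; minimax = 7.
6 ≠ 7, so there is no saddle point; optimal play is mixed.
Let the attacker play Flank with probability p. Expected payoff against Reinforce: 8p + 2(1−p) = 6p + 2; against Withdraw: 6p + 7(1−p) = −p + 7.
Setting these equal: 6p + 2 = −p + 7 ⇒ 7p = 5 ⇒ p = 5/7, and the value is (6)·(5/7) + 2 = 44/7.
For the defender: with q = P(Reinforce), equating Flank's and Center's payoffs gives 2q + 6 = −5q + 7 ⇒ q = 1/7.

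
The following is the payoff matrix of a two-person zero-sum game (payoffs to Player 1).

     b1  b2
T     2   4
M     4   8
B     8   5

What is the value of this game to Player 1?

Row minima: T → 2, M → 4, B → 5; maximin = 5.
Column maxima: b1 → 8, b2 → 8; minimax = 8.
5 ≠ 8, so there is no saddle point; optimal play is mixed.
T is strictly dominated by M, so Player 1 never plays it.
On the remaining 2×2 (M, B vs b1, b2):
Let Player 1 play M with probability p. Expected payoff against b1: 4p + 8(1−p) = −4p + 8; against b2: 8p + 5(1−p) = 3p + 5.
Setting these equal: −4p + 8 = 3p + 5 ⇒ −7p = -3 ⇒ p = 3/7, and the value is (-4)·(3/7) + 8 = 44/7.
For Player 2: with q = P(b1), equating M's and B's payoffs gives −4q + 8 = 3q + 5 ⇒ q = 3/7.

44/7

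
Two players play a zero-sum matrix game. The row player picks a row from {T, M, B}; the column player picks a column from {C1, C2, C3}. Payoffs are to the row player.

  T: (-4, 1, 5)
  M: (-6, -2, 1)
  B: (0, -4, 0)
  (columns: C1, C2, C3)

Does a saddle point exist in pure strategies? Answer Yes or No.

Row minima: T → -4, M → -6, B → -4; maximin = -4.
Column maxima: C1 → 0, C2 → 1, C3 → 5; minimax = 0.
-4 ≠ 0, so no pure-strategy equilibrium exists.

No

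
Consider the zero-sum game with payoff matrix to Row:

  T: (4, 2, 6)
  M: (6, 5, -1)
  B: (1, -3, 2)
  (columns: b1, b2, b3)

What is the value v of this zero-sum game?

16/5

Row minima: T → 2, M → -1, B → -3; maximin = 2.
Column maxima: b1 → 6, b2 → 5, b3 → 6; minimax = 5.
2 ≠ 5, so there is no saddle point; optimal play is mixed.
B is strictly dominated by T, so Row never plays it.
b1 is strictly dominated by b2 (it gives Row strictly more in every row), so Column never plays it.
On the remaining 2×2 (T, M vs b2, b3):
Let Row play T with probability p. Expected payoff against b2: 2p + 5(1−p) = −3p + 5; against b3: 6p + (-1)(1−p) = 7p − 1.
Setting these equal: −3p + 5 = 7p − 1 ⇒ −10p = -6 ⇒ p = 3/5, and the value is (-3)·(3/5) + 5 = 16/5.
For Column: with q = P(b2), equating T's and M's payoffs gives −4q + 6 = 6q − 1 ⇒ q = 7/10.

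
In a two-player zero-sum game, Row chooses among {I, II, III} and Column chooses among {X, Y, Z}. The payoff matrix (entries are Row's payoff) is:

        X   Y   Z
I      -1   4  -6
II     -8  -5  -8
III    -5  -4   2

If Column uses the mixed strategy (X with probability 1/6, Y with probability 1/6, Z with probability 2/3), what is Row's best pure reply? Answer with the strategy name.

III

Expected payoff of I: (1/6)·(-1) + (1/6)·4 + (2/3)·(-6) = -7/2.
Expected payoff of II: (1/6)·(-8) + (1/6)·(-5) + (2/3)·(-8) = -15/2.
Expected payoff of III: (1/6)·(-5) + (1/6)·(-4) + (2/3)·2 = -1/6.
The largest is -1/6, so Row's best response is III.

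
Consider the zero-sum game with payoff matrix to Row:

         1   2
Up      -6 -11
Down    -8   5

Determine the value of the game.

-59/9

Row minima: Up → -11, Down → -8; maximin = -8.
Column maxima: 1 → -6, 2 → 5; minimax = -6.
-8 ≠ -6, so there is no saddle point; optimal play is mixed.
Let Row play Up with probability p. Expected payoff against 1: (-6)p + (-8)(1−p) = 2p − 8; against 2: (-11)p + 5(1−p) = −16p + 5.
Setting these equal: 2p − 8 = −16p + 5 ⇒ 18p = 13 ⇒ p = 13/18, and the value is (2)·(13/18) − 8 = -59/9.
For Column: with q = P(1), equating Up's and Down's payoffs gives 5q − 11 = −13q + 5 ⇒ q = 8/9.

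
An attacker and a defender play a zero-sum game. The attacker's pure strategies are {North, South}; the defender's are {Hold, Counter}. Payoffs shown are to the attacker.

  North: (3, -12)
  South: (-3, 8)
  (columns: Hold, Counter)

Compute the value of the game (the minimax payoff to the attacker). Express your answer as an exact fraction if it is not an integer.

Row minima: North → -12, South → -3; maximin = -3.
Column maxima: Hold → 3, Counter → 8; minimax = 3.
-3 ≠ 3, so there is no saddle point; optimal play is mixed.
Let the attacker play North with probability p. Expected payoff against Hold: 3p + (-3)(1−p) = 6p − 3; against Counter: (-12)p + 8(1−p) = −20p + 8.
Setting these equal: 6p − 3 = −20p + 8 ⇒ 26p = 11 ⇒ p = 11/26, and the value is (6)·(11/26) − 3 = -6/13.
For the defender: with q = P(Hold), equating North's and South's payoffs gives 15q − 12 = −11q + 8 ⇒ q = 10/13.

-6/13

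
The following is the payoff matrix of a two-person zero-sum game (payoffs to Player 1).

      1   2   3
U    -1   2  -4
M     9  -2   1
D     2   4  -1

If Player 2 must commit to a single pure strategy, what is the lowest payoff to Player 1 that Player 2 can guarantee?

Column maxima: 1 → 9, 2 → 4, 3 → 1.
The smallest of these is 1.

1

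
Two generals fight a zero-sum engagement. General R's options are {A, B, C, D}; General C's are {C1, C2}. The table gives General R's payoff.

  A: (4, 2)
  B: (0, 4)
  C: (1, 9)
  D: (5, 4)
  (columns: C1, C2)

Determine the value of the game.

41/9

Row minima: A → 2, B → 0, C → 1, D → 4; maximin = 4.
Column maxima: C1 → 5, C2 → 9; minimax = 5.
4 ≠ 5, so there is no saddle point; optimal play is mixed.
A is strictly dominated by D, so General R never plays it.
B is strictly dominated by C, so General R never plays it.
On the remaining 2×2 (C, D vs C1, C2):
Let General R play C with probability p. Expected payoff against C1: 1p + 5(1−p) = −4p + 5; against C2: 9p + 4(1−p) = 5p + 4.
Setting these equal: −4p + 5 = 5p + 4 ⇒ −9p = -1 ⇒ p = 1/9, and the value is (-4)·(1/9) + 5 = 41/9.
For General C: with q = P(C1), equating C's and D's payoffs gives −8q + 9 = q + 4 ⇒ q = 5/9.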